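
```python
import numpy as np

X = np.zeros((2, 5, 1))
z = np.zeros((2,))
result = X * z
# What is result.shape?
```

(2, 5, 2)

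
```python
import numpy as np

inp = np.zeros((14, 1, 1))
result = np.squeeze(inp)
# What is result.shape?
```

(14,)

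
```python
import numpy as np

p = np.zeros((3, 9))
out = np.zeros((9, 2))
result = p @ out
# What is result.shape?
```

(3, 2)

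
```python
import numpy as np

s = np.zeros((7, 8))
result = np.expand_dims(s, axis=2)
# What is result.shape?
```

(7, 8, 1)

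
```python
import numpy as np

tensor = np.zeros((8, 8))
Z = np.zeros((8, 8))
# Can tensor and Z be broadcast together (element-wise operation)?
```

Yes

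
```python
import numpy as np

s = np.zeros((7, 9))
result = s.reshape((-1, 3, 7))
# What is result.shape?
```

(3, 3, 7)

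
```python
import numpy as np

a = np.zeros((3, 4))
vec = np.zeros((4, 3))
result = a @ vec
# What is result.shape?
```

(3, 3)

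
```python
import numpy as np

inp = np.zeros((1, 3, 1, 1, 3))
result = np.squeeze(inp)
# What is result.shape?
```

(3, 3)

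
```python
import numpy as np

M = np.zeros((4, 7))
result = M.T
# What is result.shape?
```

(7, 4)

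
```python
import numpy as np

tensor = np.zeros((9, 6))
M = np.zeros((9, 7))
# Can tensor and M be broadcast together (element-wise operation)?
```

No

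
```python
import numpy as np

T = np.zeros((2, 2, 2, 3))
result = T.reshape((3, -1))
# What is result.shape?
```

(3, 8)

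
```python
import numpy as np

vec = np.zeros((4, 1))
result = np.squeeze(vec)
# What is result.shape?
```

(4,)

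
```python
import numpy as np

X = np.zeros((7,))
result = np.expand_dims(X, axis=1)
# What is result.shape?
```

(7, 1)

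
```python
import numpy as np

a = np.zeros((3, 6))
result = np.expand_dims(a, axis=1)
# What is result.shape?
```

(3, 1, 6)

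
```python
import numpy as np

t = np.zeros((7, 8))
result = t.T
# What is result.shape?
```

(8, 7)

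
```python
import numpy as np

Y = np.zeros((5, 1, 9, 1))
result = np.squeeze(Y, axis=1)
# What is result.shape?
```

(5, 9, 1)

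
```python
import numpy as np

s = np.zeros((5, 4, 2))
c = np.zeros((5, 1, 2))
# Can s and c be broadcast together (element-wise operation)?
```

Yes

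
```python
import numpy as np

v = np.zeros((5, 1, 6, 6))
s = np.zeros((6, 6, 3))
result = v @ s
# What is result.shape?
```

(5, 6, 6, 3)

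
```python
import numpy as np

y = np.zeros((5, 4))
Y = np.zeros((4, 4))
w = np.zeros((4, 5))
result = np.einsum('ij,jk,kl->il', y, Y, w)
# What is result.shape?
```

(5, 5)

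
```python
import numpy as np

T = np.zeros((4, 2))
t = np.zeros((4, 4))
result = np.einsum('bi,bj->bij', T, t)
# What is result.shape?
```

(4, 2, 4)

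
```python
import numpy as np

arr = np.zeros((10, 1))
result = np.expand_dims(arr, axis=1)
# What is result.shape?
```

(10, 1, 1)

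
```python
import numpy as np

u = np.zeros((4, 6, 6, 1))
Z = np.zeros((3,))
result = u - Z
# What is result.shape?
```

(4, 6, 6, 3)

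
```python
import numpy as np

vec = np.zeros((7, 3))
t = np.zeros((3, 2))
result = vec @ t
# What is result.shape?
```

(7, 2)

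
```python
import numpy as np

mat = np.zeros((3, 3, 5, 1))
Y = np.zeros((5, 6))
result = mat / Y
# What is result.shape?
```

(3, 3, 5, 6)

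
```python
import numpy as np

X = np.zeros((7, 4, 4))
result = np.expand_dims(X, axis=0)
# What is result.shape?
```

(1, 7, 4, 4)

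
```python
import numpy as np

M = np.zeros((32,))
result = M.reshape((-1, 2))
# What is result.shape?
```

(16, 2)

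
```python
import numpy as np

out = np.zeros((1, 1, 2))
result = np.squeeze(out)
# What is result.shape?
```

(2,)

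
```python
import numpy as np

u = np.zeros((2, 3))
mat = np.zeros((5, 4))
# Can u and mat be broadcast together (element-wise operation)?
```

No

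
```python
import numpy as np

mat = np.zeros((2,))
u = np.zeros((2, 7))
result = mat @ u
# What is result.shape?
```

(7,)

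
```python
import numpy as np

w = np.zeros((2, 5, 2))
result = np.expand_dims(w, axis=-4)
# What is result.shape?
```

(1, 2, 5, 2)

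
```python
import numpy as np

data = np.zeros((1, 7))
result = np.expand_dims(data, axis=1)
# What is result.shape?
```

(1, 1, 7)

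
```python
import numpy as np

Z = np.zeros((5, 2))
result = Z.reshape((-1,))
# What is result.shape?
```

(10,)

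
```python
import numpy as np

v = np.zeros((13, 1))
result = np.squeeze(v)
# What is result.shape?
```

(13,)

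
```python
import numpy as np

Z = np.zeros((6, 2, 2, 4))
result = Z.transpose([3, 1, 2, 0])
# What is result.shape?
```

(4, 2, 2, 6)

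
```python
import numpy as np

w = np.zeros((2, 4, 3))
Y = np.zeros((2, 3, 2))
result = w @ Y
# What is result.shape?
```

(2, 4, 2)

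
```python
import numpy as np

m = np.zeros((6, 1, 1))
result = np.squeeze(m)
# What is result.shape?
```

(6,)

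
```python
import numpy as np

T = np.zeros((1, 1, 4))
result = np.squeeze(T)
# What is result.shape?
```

(4,)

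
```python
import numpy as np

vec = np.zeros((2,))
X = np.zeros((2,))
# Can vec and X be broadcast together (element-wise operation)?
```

Yes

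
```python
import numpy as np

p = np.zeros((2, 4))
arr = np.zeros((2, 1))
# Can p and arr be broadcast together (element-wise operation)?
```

Yes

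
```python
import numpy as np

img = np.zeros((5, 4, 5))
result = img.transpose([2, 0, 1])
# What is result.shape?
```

(5, 5, 4)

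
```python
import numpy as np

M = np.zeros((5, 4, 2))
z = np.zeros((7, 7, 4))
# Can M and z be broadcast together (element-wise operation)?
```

No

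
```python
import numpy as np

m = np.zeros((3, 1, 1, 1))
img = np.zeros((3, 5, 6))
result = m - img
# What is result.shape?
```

(3, 3, 5, 6)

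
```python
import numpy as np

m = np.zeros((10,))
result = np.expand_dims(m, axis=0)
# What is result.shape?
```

(1, 10)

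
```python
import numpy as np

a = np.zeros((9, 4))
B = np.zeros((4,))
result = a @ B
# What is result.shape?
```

(9,)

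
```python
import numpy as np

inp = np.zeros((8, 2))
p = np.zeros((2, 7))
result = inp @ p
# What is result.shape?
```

(8, 7)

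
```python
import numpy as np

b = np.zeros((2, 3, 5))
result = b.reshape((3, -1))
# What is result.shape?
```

(3, 10)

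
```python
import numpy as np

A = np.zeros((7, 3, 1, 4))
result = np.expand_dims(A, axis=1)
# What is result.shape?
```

(7, 1, 3, 1, 4)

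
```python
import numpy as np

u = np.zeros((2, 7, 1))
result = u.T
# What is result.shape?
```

(1, 7, 2)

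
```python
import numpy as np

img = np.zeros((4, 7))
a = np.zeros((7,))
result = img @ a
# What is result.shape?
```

(4,)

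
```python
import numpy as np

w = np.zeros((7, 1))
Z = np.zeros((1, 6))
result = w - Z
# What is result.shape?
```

(7, 6)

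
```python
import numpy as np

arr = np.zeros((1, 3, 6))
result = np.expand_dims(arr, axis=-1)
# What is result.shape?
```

(1, 3, 6, 1)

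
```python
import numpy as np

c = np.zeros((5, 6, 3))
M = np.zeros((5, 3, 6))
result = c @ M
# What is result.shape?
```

(5, 6, 6)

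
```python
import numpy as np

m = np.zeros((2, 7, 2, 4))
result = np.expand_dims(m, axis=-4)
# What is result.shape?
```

(2, 1, 7, 2, 4)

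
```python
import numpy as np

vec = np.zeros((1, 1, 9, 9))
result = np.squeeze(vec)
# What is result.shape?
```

(9, 9)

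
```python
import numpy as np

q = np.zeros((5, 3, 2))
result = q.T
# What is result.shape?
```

(2, 3, 5)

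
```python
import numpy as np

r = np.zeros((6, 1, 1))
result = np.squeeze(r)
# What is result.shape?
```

(6,)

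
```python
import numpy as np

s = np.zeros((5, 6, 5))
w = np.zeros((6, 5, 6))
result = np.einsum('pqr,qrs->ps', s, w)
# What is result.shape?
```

(5, 6)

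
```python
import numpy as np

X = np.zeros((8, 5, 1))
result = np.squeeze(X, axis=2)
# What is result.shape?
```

(8, 5)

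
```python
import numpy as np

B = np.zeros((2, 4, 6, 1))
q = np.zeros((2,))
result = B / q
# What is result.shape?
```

(2, 4, 6, 2)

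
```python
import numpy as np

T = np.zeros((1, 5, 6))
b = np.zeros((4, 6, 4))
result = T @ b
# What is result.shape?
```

(4, 5, 4)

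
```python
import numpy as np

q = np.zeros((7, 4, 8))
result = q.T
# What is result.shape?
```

(8, 4, 7)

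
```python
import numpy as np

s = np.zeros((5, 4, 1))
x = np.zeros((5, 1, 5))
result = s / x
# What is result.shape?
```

(5, 4, 5)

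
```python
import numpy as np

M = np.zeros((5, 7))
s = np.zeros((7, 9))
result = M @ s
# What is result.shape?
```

(5, 9)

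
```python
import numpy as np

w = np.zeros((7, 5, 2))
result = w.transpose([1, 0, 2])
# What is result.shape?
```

(5, 7, 2)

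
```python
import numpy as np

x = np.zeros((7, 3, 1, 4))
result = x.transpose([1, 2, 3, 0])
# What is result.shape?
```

(3, 1, 4, 7)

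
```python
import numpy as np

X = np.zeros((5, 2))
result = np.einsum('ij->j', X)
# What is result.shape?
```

(2,)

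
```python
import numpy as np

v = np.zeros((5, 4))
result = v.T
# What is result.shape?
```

(4, 5)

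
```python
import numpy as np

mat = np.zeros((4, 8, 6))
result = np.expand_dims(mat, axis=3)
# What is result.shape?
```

(4, 8, 6, 1)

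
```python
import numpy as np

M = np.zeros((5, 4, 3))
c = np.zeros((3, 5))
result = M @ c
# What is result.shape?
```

(5, 4, 5)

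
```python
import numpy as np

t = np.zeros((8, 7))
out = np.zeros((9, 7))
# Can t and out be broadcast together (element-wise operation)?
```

No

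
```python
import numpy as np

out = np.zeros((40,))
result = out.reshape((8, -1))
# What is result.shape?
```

(8, 5)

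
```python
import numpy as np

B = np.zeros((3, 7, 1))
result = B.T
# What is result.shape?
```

(1, 7, 3)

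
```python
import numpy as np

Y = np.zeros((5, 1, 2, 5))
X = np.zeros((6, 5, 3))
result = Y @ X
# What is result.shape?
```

(5, 6, 2, 3)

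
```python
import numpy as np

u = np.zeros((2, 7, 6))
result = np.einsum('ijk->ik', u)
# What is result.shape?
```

(2, 6)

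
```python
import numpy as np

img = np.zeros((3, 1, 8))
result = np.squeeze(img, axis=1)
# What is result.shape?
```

(3, 8)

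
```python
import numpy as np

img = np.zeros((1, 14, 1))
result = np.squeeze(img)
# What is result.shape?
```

(14,)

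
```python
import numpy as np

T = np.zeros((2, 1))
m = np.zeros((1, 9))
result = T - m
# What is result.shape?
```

(2, 9)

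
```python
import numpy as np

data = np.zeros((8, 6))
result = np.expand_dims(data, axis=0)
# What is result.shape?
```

(1, 8, 6)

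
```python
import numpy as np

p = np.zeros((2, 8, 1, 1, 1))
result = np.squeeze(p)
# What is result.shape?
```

(2, 8)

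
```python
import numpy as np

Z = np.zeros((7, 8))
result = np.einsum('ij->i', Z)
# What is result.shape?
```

(7,)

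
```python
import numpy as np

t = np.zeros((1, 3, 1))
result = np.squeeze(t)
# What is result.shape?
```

(3,)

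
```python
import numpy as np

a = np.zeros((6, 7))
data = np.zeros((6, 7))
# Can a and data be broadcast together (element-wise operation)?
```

Yes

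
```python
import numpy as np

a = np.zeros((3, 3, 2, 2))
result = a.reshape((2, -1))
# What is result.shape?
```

(2, 18)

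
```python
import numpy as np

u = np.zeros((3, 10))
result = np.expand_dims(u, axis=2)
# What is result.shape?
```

(3, 10, 1)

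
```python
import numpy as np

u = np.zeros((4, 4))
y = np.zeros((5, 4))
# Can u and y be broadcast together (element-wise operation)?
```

No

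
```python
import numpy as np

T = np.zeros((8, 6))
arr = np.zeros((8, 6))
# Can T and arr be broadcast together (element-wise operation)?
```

Yes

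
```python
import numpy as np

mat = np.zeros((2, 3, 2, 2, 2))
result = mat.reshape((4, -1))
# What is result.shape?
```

(4, 12)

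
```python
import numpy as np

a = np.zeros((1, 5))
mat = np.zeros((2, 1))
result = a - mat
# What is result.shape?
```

(2, 5)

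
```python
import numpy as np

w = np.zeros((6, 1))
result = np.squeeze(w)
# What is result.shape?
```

(6,)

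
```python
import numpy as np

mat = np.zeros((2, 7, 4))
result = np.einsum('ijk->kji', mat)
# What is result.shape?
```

(4, 7, 2)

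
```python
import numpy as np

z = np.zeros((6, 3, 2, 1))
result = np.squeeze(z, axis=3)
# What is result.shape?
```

(6, 3, 2)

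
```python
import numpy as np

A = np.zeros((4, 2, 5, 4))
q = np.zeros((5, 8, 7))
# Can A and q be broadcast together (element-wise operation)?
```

No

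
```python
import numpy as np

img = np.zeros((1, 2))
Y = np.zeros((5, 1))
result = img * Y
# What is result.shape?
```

(5, 2)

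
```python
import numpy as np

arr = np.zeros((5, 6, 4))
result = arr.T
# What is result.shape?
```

(4, 6, 5)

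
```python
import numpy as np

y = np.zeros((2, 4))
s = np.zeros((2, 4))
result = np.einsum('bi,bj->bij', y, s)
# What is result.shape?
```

(2, 4, 4)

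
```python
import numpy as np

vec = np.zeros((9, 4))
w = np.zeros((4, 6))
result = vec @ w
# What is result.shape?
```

(9, 6)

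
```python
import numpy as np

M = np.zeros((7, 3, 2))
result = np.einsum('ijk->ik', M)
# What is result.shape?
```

(7, 2)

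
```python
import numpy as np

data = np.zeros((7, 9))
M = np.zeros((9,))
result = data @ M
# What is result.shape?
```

(7,)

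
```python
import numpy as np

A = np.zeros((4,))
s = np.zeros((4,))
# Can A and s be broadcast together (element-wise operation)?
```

Yes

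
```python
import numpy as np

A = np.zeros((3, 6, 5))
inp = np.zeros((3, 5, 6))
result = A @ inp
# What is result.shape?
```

(3, 6, 6)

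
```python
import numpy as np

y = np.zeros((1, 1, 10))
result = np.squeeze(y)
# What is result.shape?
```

(10,)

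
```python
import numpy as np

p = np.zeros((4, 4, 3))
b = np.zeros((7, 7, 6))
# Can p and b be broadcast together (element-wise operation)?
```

No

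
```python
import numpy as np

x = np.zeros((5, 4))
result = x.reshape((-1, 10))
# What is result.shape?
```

(2, 10)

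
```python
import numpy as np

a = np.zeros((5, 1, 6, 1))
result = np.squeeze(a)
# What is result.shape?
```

(5, 6)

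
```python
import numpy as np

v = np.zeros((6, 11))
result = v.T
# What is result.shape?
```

(11, 6)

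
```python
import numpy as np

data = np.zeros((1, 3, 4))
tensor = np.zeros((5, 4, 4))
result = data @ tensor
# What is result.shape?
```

(5, 3, 4)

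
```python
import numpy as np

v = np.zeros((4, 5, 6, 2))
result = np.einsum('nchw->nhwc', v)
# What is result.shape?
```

(4, 6, 2, 5)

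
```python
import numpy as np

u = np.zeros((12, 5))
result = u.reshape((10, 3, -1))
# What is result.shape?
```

(10, 3, 2)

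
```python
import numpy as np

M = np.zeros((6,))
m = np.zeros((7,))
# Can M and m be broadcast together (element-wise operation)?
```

No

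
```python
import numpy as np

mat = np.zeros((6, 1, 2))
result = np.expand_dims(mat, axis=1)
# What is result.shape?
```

(6, 1, 1, 2)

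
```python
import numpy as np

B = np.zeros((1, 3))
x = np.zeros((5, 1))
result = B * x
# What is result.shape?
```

(5, 3)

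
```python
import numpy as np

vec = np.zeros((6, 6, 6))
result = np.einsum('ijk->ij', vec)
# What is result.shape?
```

(6, 6)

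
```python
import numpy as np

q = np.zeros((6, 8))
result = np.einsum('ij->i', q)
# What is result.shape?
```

(6,)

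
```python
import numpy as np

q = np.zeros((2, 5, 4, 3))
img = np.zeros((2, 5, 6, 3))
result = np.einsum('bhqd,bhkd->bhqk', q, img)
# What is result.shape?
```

(2, 5, 4, 6)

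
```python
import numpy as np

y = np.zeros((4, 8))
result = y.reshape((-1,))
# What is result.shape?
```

(32,)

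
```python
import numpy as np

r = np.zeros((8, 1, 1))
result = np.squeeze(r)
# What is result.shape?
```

(8,)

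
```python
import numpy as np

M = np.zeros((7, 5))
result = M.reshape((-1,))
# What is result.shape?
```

(35,)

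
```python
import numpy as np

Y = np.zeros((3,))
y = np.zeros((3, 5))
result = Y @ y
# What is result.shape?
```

(5,)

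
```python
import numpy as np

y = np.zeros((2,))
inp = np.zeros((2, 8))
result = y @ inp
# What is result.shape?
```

(8,)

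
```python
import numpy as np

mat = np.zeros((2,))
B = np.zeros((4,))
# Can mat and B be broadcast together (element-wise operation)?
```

No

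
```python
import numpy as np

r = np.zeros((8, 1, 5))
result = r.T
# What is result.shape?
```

(5, 1, 8)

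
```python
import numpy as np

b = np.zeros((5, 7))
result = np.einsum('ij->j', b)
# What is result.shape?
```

(7,)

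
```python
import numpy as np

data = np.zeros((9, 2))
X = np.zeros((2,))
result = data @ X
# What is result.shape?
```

(9,)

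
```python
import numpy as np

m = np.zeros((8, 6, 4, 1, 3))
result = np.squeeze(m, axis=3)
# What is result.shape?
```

(8, 6, 4, 3)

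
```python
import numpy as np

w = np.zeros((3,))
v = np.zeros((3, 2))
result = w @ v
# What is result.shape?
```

(2,)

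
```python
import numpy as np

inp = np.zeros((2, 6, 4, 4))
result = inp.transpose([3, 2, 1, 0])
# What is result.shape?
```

(4, 4, 6, 2)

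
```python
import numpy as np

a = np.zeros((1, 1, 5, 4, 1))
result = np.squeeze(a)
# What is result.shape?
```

(5, 4)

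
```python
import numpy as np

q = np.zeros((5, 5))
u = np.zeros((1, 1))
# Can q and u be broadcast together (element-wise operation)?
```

Yes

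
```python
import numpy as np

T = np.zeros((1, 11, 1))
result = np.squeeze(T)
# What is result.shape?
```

(11,)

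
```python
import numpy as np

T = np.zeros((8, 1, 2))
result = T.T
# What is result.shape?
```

(2, 1, 8)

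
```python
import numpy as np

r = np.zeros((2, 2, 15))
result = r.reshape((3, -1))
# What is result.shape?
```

(3, 20)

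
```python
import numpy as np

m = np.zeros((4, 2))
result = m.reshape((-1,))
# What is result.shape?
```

(8,)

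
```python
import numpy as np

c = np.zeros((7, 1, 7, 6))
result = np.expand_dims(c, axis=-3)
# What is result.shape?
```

(7, 1, 1, 7, 6)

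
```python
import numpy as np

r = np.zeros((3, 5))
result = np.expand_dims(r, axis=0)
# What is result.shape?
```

(1, 3, 5)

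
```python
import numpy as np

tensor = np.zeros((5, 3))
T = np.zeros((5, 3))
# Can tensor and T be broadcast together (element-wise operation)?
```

Yes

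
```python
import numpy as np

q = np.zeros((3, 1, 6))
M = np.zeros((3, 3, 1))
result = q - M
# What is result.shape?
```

(3, 3, 6)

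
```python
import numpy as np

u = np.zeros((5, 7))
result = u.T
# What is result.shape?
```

(7, 5)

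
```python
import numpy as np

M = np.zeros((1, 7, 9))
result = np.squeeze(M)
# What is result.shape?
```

(7, 9)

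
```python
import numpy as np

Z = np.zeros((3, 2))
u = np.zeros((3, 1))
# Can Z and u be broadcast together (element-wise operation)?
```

Yes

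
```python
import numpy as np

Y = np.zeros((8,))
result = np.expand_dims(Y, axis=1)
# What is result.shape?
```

(8, 1)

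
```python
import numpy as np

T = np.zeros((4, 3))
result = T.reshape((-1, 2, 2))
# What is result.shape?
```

(3, 2, 2)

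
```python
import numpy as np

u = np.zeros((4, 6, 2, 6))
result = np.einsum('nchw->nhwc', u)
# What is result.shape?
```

(4, 2, 6, 6)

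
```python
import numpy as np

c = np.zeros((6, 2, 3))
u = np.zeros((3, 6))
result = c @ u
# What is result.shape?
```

(6, 2, 6)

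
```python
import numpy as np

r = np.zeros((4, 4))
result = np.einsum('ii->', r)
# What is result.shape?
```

()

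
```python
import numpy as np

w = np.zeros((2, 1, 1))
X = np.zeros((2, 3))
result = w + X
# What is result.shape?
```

(2, 2, 3)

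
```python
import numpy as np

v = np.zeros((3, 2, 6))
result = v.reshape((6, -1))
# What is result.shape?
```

(6, 6)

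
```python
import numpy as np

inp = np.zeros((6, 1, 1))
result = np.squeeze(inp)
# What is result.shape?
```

(6,)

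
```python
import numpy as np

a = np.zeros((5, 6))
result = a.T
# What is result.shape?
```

(6, 5)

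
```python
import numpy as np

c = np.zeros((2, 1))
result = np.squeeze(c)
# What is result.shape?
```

(2,)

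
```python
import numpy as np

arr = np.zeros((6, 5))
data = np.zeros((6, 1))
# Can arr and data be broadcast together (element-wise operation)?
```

Yes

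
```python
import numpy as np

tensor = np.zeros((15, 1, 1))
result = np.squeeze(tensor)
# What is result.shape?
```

(15,)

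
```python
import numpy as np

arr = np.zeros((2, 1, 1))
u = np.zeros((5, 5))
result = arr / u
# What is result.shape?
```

(2, 5, 5)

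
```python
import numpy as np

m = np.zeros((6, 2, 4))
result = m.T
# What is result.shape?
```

(4, 2, 6)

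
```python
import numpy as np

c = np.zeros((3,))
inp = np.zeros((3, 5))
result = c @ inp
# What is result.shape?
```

(5,)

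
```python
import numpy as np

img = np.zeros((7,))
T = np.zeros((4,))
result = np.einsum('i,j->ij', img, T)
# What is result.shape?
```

(7, 4)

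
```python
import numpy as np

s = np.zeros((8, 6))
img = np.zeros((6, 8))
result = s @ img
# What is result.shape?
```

(8, 8)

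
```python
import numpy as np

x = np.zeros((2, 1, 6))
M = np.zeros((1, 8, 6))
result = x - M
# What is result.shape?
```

(2, 8, 6)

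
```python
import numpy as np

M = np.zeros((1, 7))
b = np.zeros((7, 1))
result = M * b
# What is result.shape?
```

(7, 7)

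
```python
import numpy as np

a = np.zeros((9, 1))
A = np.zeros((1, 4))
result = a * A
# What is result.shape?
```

(9, 4)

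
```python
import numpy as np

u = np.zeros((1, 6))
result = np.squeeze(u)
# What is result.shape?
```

(6,)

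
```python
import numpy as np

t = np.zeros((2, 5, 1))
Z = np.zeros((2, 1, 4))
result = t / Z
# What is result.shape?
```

(2, 5, 4)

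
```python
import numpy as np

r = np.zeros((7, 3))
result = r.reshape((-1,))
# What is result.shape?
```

(21,)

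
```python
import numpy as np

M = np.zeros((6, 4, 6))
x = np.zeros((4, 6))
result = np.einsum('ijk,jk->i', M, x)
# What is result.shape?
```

(6,)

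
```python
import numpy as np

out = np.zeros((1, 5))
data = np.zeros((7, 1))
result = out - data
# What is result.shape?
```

(7, 5)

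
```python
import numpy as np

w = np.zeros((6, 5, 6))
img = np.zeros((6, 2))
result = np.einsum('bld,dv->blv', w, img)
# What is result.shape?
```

(6, 5, 2)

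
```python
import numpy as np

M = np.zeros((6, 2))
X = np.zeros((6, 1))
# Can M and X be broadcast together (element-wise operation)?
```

Yes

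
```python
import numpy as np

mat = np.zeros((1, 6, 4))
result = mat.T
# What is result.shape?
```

(4, 6, 1)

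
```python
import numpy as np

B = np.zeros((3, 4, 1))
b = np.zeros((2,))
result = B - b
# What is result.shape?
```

(3, 4, 2)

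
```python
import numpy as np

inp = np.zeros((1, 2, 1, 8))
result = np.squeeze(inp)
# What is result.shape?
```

(2, 8)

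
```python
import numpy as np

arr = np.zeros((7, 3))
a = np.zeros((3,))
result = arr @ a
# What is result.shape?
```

(7,)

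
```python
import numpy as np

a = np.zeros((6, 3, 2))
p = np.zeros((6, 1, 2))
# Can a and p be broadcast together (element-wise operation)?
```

Yes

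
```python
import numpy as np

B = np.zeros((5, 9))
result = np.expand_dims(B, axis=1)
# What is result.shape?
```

(5, 1, 9)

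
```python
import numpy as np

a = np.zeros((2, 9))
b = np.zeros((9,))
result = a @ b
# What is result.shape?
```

(2,)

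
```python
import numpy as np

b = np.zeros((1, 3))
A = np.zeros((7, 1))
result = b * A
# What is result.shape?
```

(7, 3)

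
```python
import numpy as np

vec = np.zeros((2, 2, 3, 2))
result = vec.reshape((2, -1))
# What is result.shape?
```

(2, 12)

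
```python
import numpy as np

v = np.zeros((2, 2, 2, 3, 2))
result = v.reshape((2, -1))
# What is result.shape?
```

(2, 24)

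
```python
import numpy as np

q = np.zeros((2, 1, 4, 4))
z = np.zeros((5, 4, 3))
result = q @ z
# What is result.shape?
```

(2, 5, 4, 3)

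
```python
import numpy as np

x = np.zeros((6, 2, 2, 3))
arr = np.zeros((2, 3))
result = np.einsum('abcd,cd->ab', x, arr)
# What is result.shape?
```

(6, 2)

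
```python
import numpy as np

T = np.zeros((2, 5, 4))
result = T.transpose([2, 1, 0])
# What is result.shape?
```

(4, 5, 2)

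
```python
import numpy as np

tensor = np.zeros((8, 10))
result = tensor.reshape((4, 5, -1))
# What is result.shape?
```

(4, 5, 4)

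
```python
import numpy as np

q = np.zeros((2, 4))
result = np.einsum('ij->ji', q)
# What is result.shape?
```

(4, 2)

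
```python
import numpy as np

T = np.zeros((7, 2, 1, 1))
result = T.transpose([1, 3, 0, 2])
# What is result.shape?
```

(2, 1, 7, 1)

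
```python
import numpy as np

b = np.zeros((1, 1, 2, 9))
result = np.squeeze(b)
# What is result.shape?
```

(2, 9)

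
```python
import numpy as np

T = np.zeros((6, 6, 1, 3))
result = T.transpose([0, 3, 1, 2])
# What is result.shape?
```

(6, 3, 6, 1)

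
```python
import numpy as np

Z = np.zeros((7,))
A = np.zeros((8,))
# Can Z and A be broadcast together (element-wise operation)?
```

No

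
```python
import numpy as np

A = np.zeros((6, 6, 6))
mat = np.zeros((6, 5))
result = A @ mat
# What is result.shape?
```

(6, 6, 5)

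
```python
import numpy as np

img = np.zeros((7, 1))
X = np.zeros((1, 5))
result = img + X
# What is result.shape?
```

(7, 5)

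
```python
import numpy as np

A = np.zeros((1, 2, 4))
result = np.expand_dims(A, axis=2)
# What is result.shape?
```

(1, 2, 1, 4)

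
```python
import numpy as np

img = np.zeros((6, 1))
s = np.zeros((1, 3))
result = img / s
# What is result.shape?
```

(6, 3)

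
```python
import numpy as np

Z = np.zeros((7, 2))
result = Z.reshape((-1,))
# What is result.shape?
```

(14,)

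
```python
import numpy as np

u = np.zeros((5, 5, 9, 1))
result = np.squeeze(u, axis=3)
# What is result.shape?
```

(5, 5, 9)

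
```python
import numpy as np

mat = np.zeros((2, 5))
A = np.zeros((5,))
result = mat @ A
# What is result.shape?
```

(2,)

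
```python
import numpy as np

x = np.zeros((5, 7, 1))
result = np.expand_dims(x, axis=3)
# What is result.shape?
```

(5, 7, 1, 1)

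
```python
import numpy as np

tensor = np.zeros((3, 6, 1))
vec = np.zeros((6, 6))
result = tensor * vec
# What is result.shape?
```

(3, 6, 6)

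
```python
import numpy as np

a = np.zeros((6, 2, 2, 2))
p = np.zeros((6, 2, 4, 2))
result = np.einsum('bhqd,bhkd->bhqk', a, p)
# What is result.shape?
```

(6, 2, 2, 4)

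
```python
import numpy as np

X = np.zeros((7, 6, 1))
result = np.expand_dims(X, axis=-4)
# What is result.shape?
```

(1, 7, 6, 1)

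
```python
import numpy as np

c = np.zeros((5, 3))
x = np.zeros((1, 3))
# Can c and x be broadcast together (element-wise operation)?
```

Yes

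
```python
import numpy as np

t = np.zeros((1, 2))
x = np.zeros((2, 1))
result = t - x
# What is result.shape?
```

(2, 2)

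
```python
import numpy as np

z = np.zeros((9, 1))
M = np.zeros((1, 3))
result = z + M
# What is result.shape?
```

(9, 3)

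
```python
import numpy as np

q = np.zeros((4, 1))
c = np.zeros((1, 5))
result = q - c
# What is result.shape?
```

(4, 5)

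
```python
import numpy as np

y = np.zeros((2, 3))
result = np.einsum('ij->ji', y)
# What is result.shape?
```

(3, 2)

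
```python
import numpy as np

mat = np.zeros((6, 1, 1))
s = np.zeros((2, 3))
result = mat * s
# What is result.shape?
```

(6, 2, 3)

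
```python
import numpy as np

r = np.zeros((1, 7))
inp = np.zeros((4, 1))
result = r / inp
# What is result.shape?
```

(4, 7)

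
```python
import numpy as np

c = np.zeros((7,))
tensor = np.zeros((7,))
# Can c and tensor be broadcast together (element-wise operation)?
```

Yes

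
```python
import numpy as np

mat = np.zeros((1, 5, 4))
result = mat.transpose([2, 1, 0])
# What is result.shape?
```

(4, 5, 1)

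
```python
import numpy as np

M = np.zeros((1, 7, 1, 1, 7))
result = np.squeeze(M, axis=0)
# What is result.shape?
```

(7, 1, 1, 7)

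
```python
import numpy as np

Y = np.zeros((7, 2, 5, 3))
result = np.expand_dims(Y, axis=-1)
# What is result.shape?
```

(7, 2, 5, 3, 1)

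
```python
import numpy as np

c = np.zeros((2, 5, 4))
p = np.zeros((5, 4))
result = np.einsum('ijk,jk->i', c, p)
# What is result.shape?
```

(2,)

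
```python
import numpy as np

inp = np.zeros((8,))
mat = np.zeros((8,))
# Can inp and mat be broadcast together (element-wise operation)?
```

Yes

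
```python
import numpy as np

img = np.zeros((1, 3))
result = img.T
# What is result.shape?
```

(3, 1)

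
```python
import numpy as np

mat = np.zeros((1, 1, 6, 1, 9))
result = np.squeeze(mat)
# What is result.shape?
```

(6, 9)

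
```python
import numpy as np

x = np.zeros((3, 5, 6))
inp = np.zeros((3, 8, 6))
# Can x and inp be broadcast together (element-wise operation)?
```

No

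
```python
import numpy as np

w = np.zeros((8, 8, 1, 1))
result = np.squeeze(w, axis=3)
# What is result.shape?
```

(8, 8, 1)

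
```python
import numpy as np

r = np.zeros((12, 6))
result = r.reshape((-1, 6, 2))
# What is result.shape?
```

(6, 6, 2)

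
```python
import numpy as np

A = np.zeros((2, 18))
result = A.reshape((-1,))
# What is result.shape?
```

(36,)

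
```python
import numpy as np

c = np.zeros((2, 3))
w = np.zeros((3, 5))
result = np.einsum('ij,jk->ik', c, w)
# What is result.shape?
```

(2, 5)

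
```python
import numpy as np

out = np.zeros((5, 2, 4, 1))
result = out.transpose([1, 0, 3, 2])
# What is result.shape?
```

(2, 5, 1, 4)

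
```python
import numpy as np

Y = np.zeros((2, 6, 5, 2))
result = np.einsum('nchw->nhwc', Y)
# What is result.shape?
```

(2, 5, 2, 6)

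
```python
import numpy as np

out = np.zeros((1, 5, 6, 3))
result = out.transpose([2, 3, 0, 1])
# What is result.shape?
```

(6, 3, 1, 5)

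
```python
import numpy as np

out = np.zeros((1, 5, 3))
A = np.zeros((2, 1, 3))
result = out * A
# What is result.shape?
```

(2, 5, 3)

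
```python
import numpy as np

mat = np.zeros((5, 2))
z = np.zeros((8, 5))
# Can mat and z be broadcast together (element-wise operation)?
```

No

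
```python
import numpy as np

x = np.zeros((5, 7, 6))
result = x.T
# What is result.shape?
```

(6, 7, 5)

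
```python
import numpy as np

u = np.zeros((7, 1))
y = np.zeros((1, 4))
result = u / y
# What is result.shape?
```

(7, 4)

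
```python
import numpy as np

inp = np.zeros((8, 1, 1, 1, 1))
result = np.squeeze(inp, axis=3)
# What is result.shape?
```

(8, 1, 1, 1)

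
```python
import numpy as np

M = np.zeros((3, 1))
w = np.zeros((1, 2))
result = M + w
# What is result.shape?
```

(3, 2)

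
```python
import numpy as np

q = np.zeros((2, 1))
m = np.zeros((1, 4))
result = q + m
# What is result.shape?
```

(2, 4)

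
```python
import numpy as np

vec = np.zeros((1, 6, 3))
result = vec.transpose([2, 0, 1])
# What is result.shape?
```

(3, 1, 6)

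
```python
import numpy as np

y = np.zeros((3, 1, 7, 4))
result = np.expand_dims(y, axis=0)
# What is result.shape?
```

(1, 3, 1, 7, 4)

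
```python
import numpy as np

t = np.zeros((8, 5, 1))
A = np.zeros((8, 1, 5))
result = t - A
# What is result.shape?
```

(8, 5, 5)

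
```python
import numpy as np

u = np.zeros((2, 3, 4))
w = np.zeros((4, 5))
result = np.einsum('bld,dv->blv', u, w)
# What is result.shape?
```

(2, 3, 5)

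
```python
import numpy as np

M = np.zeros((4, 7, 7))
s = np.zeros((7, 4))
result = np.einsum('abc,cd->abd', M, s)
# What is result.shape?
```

(4, 7, 4)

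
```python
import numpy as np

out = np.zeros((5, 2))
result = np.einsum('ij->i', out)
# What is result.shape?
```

(5,)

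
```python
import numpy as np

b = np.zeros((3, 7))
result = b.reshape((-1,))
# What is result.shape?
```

(21,)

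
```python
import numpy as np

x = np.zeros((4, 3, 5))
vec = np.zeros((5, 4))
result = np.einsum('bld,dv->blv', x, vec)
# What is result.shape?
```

(4, 3, 4)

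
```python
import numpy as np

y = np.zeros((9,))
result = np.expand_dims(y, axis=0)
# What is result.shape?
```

(1, 9)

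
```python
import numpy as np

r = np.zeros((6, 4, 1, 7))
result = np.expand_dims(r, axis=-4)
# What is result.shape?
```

(6, 1, 4, 1, 7)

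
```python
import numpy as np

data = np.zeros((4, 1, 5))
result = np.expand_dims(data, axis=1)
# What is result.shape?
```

(4, 1, 1, 5)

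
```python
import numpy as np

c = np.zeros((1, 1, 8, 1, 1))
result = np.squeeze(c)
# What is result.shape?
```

(8,)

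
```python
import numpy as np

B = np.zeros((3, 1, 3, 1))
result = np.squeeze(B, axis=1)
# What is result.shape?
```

(3, 3, 1)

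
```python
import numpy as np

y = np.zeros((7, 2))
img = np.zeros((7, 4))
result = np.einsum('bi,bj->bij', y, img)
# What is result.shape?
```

(7, 2, 4)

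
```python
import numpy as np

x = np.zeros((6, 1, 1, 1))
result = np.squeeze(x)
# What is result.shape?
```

(6,)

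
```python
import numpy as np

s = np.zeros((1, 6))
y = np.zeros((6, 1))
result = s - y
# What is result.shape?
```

(6, 6)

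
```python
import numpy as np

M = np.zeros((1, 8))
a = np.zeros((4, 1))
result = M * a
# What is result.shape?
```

(4, 8)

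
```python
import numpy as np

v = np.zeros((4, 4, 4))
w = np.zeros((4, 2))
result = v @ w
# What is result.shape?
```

(4, 4, 2)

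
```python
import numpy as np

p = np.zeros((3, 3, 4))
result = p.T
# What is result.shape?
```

(4, 3, 3)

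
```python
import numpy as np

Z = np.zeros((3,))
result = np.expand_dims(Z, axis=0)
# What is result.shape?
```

(1, 3)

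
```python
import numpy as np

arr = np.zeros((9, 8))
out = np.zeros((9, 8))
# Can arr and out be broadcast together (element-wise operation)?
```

Yes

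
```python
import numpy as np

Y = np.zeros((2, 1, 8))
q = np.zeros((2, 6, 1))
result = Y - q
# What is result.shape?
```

(2, 6, 8)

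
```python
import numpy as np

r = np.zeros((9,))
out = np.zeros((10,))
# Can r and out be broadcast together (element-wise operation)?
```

No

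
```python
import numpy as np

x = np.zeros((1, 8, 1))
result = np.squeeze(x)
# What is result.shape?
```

(8,)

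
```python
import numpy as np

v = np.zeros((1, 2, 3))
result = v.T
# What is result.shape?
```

(3, 2, 1)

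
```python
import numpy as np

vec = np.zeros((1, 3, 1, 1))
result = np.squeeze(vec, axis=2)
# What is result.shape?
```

(1, 3, 1)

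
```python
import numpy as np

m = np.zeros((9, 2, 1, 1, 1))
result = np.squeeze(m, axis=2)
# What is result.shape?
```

(9, 2, 1, 1)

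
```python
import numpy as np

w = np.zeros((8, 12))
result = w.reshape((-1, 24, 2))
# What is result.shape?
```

(2, 24, 2)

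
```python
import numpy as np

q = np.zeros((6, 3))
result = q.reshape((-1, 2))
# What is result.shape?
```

(9, 2)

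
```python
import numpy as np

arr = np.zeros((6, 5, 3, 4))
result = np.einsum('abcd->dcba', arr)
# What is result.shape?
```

(4, 3, 5, 6)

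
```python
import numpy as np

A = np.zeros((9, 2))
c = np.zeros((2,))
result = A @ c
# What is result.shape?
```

(9,)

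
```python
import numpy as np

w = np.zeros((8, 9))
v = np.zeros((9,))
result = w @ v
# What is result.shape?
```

(8,)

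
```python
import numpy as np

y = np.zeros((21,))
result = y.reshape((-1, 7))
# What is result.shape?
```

(3, 7)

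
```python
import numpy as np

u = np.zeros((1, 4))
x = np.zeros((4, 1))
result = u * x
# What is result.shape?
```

(4, 4)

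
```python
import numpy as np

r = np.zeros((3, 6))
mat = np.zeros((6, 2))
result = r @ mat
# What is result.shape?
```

(3, 2)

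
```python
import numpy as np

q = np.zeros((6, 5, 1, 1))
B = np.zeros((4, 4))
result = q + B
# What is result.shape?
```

(6, 5, 4, 4)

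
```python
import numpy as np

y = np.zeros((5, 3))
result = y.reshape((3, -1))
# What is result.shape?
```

(3, 5)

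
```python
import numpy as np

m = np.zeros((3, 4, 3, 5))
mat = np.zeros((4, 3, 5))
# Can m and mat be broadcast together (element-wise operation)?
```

Yes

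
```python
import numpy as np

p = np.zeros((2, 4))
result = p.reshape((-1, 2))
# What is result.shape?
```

(4, 2)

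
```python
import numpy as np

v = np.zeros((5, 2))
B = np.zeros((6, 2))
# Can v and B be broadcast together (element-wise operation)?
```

No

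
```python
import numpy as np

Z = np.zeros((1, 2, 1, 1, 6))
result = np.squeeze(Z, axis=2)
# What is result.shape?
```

(1, 2, 1, 6)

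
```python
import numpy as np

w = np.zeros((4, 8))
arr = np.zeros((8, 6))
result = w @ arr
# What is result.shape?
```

(4, 6)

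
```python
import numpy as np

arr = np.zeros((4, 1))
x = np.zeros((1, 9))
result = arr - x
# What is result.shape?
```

(4, 9)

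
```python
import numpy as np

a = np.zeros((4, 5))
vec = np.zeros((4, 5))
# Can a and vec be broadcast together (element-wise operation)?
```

Yes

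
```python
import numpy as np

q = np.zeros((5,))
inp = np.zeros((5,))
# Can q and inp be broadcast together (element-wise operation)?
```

Yes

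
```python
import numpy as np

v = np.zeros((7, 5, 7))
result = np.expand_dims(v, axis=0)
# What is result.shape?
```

(1, 7, 5, 7)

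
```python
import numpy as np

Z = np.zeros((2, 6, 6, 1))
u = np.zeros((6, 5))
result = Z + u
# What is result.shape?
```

(2, 6, 6, 5)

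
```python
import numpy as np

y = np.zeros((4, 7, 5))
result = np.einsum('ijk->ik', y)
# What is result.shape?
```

(4, 5)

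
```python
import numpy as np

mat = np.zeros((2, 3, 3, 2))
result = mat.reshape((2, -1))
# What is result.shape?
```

(2, 18)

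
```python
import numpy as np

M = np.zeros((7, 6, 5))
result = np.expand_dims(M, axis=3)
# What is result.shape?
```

(7, 6, 5, 1)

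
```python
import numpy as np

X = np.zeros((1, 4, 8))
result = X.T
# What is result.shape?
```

(8, 4, 1)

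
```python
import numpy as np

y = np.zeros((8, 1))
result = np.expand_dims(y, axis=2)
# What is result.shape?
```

(8, 1, 1)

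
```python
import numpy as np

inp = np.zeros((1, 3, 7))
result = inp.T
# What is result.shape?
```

(7, 3, 1)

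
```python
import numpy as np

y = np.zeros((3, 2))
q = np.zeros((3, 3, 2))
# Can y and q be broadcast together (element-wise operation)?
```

Yes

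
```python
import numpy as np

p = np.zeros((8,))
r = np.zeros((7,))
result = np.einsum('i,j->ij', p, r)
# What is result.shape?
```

(8, 7)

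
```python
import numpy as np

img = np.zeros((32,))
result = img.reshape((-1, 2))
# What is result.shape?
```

(16, 2)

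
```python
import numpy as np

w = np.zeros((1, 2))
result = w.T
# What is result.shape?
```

(2, 1)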